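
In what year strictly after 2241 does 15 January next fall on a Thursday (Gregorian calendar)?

2246

From one year to the next, a fixed date's weekday advances by 1, or by 2 when a Feb 29 lies between the two dates.
2241: January 15 is Friday.
2242: Saturday (+1)
2243: Sunday (+1)
2244: Monday (+1)
2245: Wednesday (+2)
2246: Thursday (+1)
15 January falls on a Thursday in 2246.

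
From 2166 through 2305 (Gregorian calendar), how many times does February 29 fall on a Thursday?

4

Leap years in 2166–2305: 33 of them.
Feb 29 weekday advances by 5 (mod 7) from one leap year to the next four years later (or differs when a century non-leap intervenes).
Leap-day weekdays: 2168:Mon 2172:Sat 2176:Thu✓ 2180:Tue 2184:Sun 2188:Fri 2192:Wed 2196:Mon 2204:Wed 2208:Mon 2212:Sat 2216:Thu✓ 2220:Tue …(7 more)… 2252:Sun 2256:Fri 2260:Wed 2264:Mon 2268:Sat 2272:Thu✓ 2276:Tue 2280:Sun 2284:Fri 2288:Wed 2292:Mon 2296:Sat 2304:Mon
Thursday: 2176, 2216, 2244, 2272 → 4.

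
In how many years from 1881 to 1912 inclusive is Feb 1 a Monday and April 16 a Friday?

3

Check each year's weekday for Feb 1 and April 16:
  1881: Tue/Sat  1882: Wed/Sun  1883: Thu/Mon  1884: Fri/Wed  1885: Sun/Thu  1886: Mon/Fri ✓  1887: Tue/Sat  1888: Wed/Mon  1889: Fri/Tue  1890: Sat/Wed  1891: Sun/Thu  1892: Mon/Sat  1893: Wed/Sun  1894: Thu/Mon  …(4 more)…  1899: Wed/Sun  1900: Thu/Mon  1901: Fri/Tue  1902: Sat/Wed  1903: Sun/Thu  1904: Mon/Sat  1905: Wed/Sun  1906: Thu/Mon  1907: Fri/Tue  1908: Sat/Thu  1909: Mon/Fri ✓  1910: Tue/Sat  1911: Wed/Sun  1912: Thu/Tue
Both conditions hold in: 1886, 1897, 1909 — 3.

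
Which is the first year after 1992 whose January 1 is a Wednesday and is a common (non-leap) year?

1997

Jan 1 advances by 2 weekdays after a leap year and by 1 after a common year.
1992: Jan 1 is Wednesday (leap).
1993: Friday
1994: Saturday
1995: Sunday
1996: Monday (leap)
1997: Wednesday
1997 begins on a Wednesday and is a common year.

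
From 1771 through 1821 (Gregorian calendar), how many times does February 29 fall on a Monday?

Leap years in 1771–1821: 12 of them.
Feb 29 weekday advances by 5 (mod 7) from one leap year to the next four years later (or differs when a century non-leap intervenes).
Leap-day weekdays: 1772:Sat 1776:Thu 1780:Tue 1784:Sun 1788:Fri 1792:Wed 1796:Mon✓ 1804:Wed 1808:Mon✓ 1812:Sat 1816:Thu 1820:Tue
Monday: 1796, 1808 → 2.

2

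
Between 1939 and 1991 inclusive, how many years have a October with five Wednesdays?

October has 31 days; it has five Wednesdays when Wednesday falls among the first (month-length − 28) days — i.e. when October 1 is one of Wednesday/Tuesday/Monday.
October 1 by year: 1939:Sun 1940:Tue✓ 1941:Wed✓ 1942:Thu 1943:Fri 1944:Sun 1945:Mon✓ 1946:Tue✓ 1947:Wed✓ 1948:Fri 1949:Sat 1950:Sun 1951:Mon✓ 1952:Wed✓ 1953:Thu …(23 more)… 1977:Sat 1978:Sun 1979:Mon✓ 1980:Wed✓ 1981:Thu 1982:Fri 1983:Sat 1984:Mon✓ 1985:Tue✓ 1986:Wed✓ 1987:Thu 1988:Sat 1989:Sun 1990:Mon✓ 1991:Tue✓
Years with five Wednesdays: 1940, 1941, 1945, 1946, 1947, 1951, 1952, 1956, 1957, 1958, 1962, 1963, 1968, 1969, 1973, 1974, 1975, 1979, 1980, 1984, 1985, 1986, 1990, 1991 → 24.

24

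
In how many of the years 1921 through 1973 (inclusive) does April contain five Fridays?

15

April has 30 days; it has five Fridays when Friday falls among the first (month-length − 28) days — i.e. when April 1 is one of Friday/Thursday.
April 1 by year: 1921:Fri✓ 1922:Sat 1923:Sun 1924:Tue 1925:Wed 1926:Thu✓ 1927:Fri✓ 1928:Sun 1929:Mon 1930:Tue 1931:Wed 1932:Fri✓ 1933:Sat 1934:Sun 1935:Mon …(23 more)… 1959:Wed 1960:Fri✓ 1961:Sat 1962:Sun 1963:Mon 1964:Wed 1965:Thu✓ 1966:Fri✓ 1967:Sat 1968:Mon 1969:Tue 1970:Wed 1971:Thu✓ 1972:Sat 1973:Sun
Years with five Fridays: 1921, 1926, 1927, 1932, 1937, 1938, 1943, 1948, 1949, 1954, 1955, 1960, 1965, 1966, 1971 → 15.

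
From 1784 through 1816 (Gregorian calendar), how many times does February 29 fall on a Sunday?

1

Leap years in 1784–1816: 8 of them.
Feb 29 weekday advances by 5 (mod 7) from one leap year to the next four years later (or differs when a century non-leap intervenes).
Leap-day weekdays: 1784:Sun✓ 1788:Fri 1792:Wed 1796:Mon 1804:Wed 1808:Mon 1812:Sat 1816:Thu
Sunday: 1784 → 1.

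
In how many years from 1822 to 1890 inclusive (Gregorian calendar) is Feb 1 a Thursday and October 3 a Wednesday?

Check each year's weekday for Feb 1 and October 3:
  1822: Fri/Thu  1823: Sat/Fri  1824: Sun/Sun  1825: Tue/Mon  1826: Wed/Tue  1827: Thu/Wed ✓  1828: Fri/Fri  1829: Sun/Sat  1830: Mon/Sun  1831: Tue/Mon  1832: Wed/Wed  1833: Fri/Thu  1834: Sat/Fri  1835: Sun/Sat  …(41 more)…  1877: Thu/Wed ✓  1878: Fri/Thu  1879: Sat/Fri  1880: Sun/Sun  1881: Tue/Mon  1882: Wed/Tue  1883: Thu/Wed ✓  1884: Fri/Fri  1885: Sun/Sat  1886: Mon/Sun  1887: Tue/Mon  1888: Wed/Wed  1889: Fri/Thu  1890: Sat/Fri
Both conditions hold in: 1827, 1838, 1849, 1855, 1866, 1877, 1883 — 7.

7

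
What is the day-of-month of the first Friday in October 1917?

October 1, 1917 is a Monday, so the first Friday is the 5th.
The first Friday is 5 + 0 = 5.

5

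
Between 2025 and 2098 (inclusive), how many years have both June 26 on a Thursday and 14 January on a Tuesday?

Check each year's weekday for June 26 and 14 January:
  2025: Thu/Tue ✓  2026: Fri/Wed  2027: Sat/Thu  2028: Mon/Fri  2029: Tue/Sun  2030: Wed/Mon  2031: Thu/Tue ✓  2032: Sat/Wed  2033: Sun/Fri  2034: Mon/Sat  2035: Tue/Sun  2036: Thu/Mon  2037: Fri/Wed  2038: Sat/Thu  …(46 more)…  2085: Tue/Sun  2086: Wed/Mon  2087: Thu/Tue ✓  2088: Sat/Wed  2089: Sun/Fri  2090: Mon/Sat  2091: Tue/Sun  2092: Thu/Mon  2093: Fri/Wed  2094: Sat/Thu  2095: Sun/Fri  2096: Tue/Sat  2097: Wed/Mon  2098: Thu/Tue ✓
Both conditions hold in: 2025, 2031, 2042, 2053, 2059, 2070, 2081, 2087, 2098 — 9.

9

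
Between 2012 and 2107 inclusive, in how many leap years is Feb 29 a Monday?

Leap years in 2012–2107: 23 of them.
Feb 29 weekday advances by 5 (mod 7) from one leap year to the next four years later (or differs when a century non-leap intervenes).
Leap-day weekdays: 2012:Wed 2016:Mon✓ 2020:Sat 2024:Thu 2028:Tue 2032:Sun 2036:Fri 2040:Wed 2044:Mon✓ 2048:Sat 2052:Thu 2056:Tue 2060:Sun 2064:Fri 2068:Wed 2072:Mon✓ 2076:Sat 2080:Thu 2084:Tue 2088:Sun 2092:Fri 2096:Wed 2104:Fri
Monday: 2016, 2044, 2072 → 3.

3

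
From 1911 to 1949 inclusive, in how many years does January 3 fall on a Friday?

Track January 3's weekday year by year (advancing +1, or +2 across a Feb 29):
  1911: Tue  1912: Wed (+1)  1913: Fri (+2) ✓  1914: Sat (+1)  1915: Sun (+1)
  1916: Mon (+1)  1917: Wed (+2)  1918: Thu (+1)  1919: Fri (+1) ✓  1920: Sat (+1)
  1921: Mon (+2)  1922: Tue (+1)  1923: Wed (+1)  1924: Thu (+1)  … (11 more years) …
  1936: Fri (+1) ✓  1937: Sun (+2)  1938: Mon (+1)  1939: Tue (+1)  1940: Wed (+1)
  1941: Fri (+2) ✓  1942: Sat (+1)  1943: Sun (+1)  1944: Mon (+1)  1945: Wed (+2)
  1946: Thu (+1)  1947: Fri (+1) ✓  1948: Sat (+1)  1949: Mon (+2)
Friday years: 1913, 1919, 1930, 1936, 1941, 1947 — 6 in total.

6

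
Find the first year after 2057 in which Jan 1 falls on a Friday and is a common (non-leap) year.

Jan 1 advances by 2 weekdays after a leap year and by 1 after a common year.
2057: Jan 1 is Monday.
2058: Tuesday
2059: Wednesday
2060: Thursday (leap)
2061: Saturday
2062: Sunday
2063: Monday
2064: Tuesday (leap)
2065: Thursday
2066: Friday
2066 begins on a Friday and is a common year.

2066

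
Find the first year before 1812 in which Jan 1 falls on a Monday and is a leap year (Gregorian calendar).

1776

Jan 1 advances by 2 weekdays after a leap year and by 1 after a common year.
1812: Jan 1 is Wednesday (leap).
1811: Tuesday
1810: Monday
1809: Sunday
1808: Friday (leap)
1807: Thursday
1806: Wednesday
1805: Tuesday
1804: Sunday (leap)
1803: Saturday
1802: Friday
1801: Thursday
1800: Wednesday
1799: Tuesday
1798: Monday
1797: Sunday
1796: Friday (leap)
1795: Thursday
1794: Wednesday
1793: Tuesday
1792: Sunday (leap)
1791: Saturday
1790: Friday
1789: Thursday
1788: Tuesday (leap)
1787: Monday
1786: Sunday
1785: Saturday
1784: Thursday (leap)
1783: Wednesday
1782: Tuesday
1781: Monday
1780: Saturday (leap)
1779: Friday
1778: Thursday
1777: Wednesday
1776: Monday (leap)
1776 begins on a Monday and is a leap year.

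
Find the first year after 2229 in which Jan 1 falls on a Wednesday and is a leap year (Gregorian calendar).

Jan 1 advances by 2 weekdays after a leap year and by 1 after a common year.
2229: Jan 1 is Thursday.
2230: Friday
2231: Saturday
2232: Sunday (leap)
2233: Tuesday
2234: Wednesday
2235: Thursday
2236: Friday (leap)
2237: Sunday
2238: Monday
2239: Tuesday
2240: Wednesday (leap)
2240 begins on a Wednesday and is a leap year.

2240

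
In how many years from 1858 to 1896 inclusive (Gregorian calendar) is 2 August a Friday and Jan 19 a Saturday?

Check each year's weekday for 2 August and Jan 19:
  1858: Mon/Tue  1859: Tue/Wed  1860: Thu/Thu  1861: Fri/Sat ✓  1862: Sat/Sun  1863: Sun/Mon  1864: Tue/Tue  1865: Wed/Thu  1866: Thu/Fri  1867: Fri/Sat ✓  1868: Sun/Sun  1869: Mon/Tue  1870: Tue/Wed  1871: Wed/Thu  …(11 more)…  1883: Thu/Fri  1884: Sat/Sat  1885: Sun/Mon  1886: Mon/Tue  1887: Tue/Wed  1888: Thu/Thu  1889: Fri/Sat ✓  1890: Sat/Sun  1891: Sun/Mon  1892: Tue/Tue  1893: Wed/Thu  1894: Thu/Fri  1895: Fri/Sat ✓  1896: Sun/Sun
Both conditions hold in: 1861, 1867, 1878, 1889, 1895 — 5.

5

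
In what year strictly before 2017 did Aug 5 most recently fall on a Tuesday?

From one year to the next, a fixed date's weekday advances by 1, or by 2 when a Feb 29 lies between the two dates.
2017: August 5 is Saturday.
2016: Friday (−1)
2015: Wednesday (−2)
2014: Tuesday (−1)
Aug 5 falls on a Tuesday in 2014.

2014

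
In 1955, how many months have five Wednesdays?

A month of length L has five Wednesdays iff its first Wednesday is on day ≤ L−28 (so day 1–3 in a 31-day month, 1–2 in a 30-day month, day 1 in a leap February).
Checking each month of 1955: Jan starts Sat (31d); Feb starts Tue (28d); Mar starts Tue (31d) ✓; Apr starts Fri (30d); May starts Sun (31d); Jun starts Wed (30d) ✓; Jul starts Fri (31d); Aug starts Mon (31d) ✓; Sep starts Thu (30d); Oct starts Sat (31d); Nov starts Tue (30d) ✓; Dec starts Thu (31d).
Five-Wednesday months: March, June, August, November → 4.

4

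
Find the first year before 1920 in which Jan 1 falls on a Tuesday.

1918

Jan 1 advances by 2 weekdays after a leap year and by 1 after a common year.
1920: Jan 1 is Thursday (leap).
1919: Wednesday
1918: Tuesday
1918 begins on a Tuesday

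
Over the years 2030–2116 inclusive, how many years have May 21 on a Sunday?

11

Track May 21's weekday year by year (advancing +1, or +2 across a Feb 29):
  2030: Tue  2031: Wed (+1)  2032: Fri (+2)  2033: Sat (+1)  2034: Sun (+1) ✓
  2035: Mon (+1)  2036: Wed (+2)  2037: Thu (+1)  2038: Fri (+1)  2039: Sat (+1)
  2040: Mon (+2)  2041: Tue (+1)  2042: Wed (+1)  2043: Thu (+1)  … (59 more years) …
  2103: Mon (+1)  2104: Wed (+2)  2105: Thu (+1)  2106: Fri (+1)  2107: Sat (+1)
  2108: Mon (+2)  2109: Tue (+1)  2110: Wed (+1)  2111: Thu (+1)  2112: Sat (+2)
  2113: Sun (+1) ✓  2114: Mon (+1)  2115: Tue (+1)  2116: Thu (+2)
Sunday years: 2034, 2045, 2051, 2056, 2062, 2073, 2079, 2084, 2090, 2102, 2113 — 11 in total.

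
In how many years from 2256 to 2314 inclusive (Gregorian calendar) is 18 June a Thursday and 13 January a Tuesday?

Check each year's weekday for 18 June and 13 January:
  2256: Wed/Sun  2257: Thu/Tue ✓  2258: Fri/Wed  2259: Sat/Thu  2260: Mon/Fri  2261: Tue/Sun  2262: Wed/Mon  2263: Thu/Tue ✓  2264: Sat/Wed  2265: Sun/Fri  2266: Mon/Sat  2267: Tue/Sun  2268: Thu/Mon  2269: Fri/Wed  …(31 more)…  2301: Tue/Sun  2302: Wed/Mon  2303: Thu/Tue ✓  2304: Sat/Wed  2305: Sun/Fri  2306: Mon/Sat  2307: Tue/Sun  2308: Thu/Mon  2309: Fri/Wed  2310: Sat/Thu  2311: Sun/Fri  2312: Tue/Sat  2313: Wed/Mon  2314: Thu/Tue ✓
Both conditions hold in: 2257, 2263, 2274, 2285, 2291, 2303, 2314 — 7.

7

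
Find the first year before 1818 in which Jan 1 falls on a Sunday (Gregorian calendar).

Jan 1 advances by 2 weekdays after a leap year and by 1 after a common year.
1818: Jan 1 is Thursday.
1817: Wednesday
1816: Monday (leap)
1815: Sunday
1815 begins on a Sunday

1815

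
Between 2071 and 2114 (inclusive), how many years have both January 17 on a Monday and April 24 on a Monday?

1

Check each year's weekday for January 17 and April 24:
  2071: Sat/Fri  2072: Sun/Sun  2073: Tue/Mon  2074: Wed/Tue  2075: Thu/Wed  2076: Fri/Fri  2077: Sun/Sat  2078: Mon/Sun  2079: Tue/Mon  2080: Wed/Wed  2081: Fri/Thu  2082: Sat/Fri  2083: Sun/Sat  2084: Mon/Mon ✓  …(16 more)…  2101: Mon/Sun  2102: Tue/Mon  2103: Wed/Tue  2104: Thu/Thu  2105: Sat/Fri  2106: Sun/Sat  2107: Mon/Sun  2108: Tue/Tue  2109: Thu/Wed  2110: Fri/Thu  2111: Sat/Fri  2112: Sun/Sun  2113: Tue/Mon  2114: Wed/Tue
Both conditions hold in: 2084 — 1.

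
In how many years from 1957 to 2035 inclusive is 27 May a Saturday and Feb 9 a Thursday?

Check each year's weekday for 27 May and Feb 9:
  1957: Mon/Sat  1958: Tue/Sun  1959: Wed/Mon  1960: Fri/Tue  1961: Sat/Thu ✓  1962: Sun/Fri  1963: Mon/Sat  1964: Wed/Sun  1965: Thu/Tue  1966: Fri/Wed  1967: Sat/Thu ✓  1968: Mon/Fri  1969: Tue/Sun  1970: Wed/Mon  …(51 more)…  2022: Fri/Wed  2023: Sat/Thu ✓  2024: Mon/Fri  2025: Tue/Sun  2026: Wed/Mon  2027: Thu/Tue  2028: Sat/Wed  2029: Sun/Fri  2030: Mon/Sat  2031: Tue/Sun  2032: Thu/Mon  2033: Fri/Wed  2034: Sat/Thu ✓  2035: Sun/Fri
Both conditions hold in: 1961, 1967, 1978, 1989, 1995, 2006, 2017, 2023, 2034 — 9.

9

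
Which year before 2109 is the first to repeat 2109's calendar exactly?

2097

Two years share a calendar iff Jan 1 falls on the same weekday and both are leap or both are common. 2109: Jan 1 is Tuesday, common year.
2108: Jan 1 Sunday, leap
2107: Jan 1 Saturday, common
2106: Jan 1 Friday, common
2105: Jan 1 Thursday, common
2104: Jan 1 Tuesday, leap
2103: Jan 1 Monday, common
2102: Jan 1 Sunday, common
2101: Jan 1 Saturday, common
2100: Jan 1 Friday, common
2099: Jan 1 Thursday, common
2098: Jan 1 Wednesday, common
2097: Jan 1 Tuesday, common
2097 matches on both conditions.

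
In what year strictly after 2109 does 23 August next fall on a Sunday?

From one year to the next, a fixed date's weekday advances by 1, or by 2 when a Feb 29 lies between the two dates.
2109: August 23 is Friday.
2110: Saturday (+1)
2111: Sunday (+1)
23 August falls on a Sunday in 2111.

2111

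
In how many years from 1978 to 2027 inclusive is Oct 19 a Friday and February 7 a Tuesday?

2

Check each year's weekday for Oct 19 and February 7:
  1978: Thu/Tue  1979: Fri/Wed  1980: Sun/Thu  1981: Mon/Sat  1982: Tue/Sun  1983: Wed/Mon  1984: Fri/Tue ✓  1985: Sat/Thu  1986: Sun/Fri  1987: Mon/Sat  1988: Wed/Sun  1989: Thu/Tue  1990: Fri/Wed  1991: Sat/Thu  …(22 more)…  2014: Sun/Fri  2015: Mon/Sat  2016: Wed/Sun  2017: Thu/Tue  2018: Fri/Wed  2019: Sat/Thu  2020: Mon/Fri  2021: Tue/Sun  2022: Wed/Mon  2023: Thu/Tue  2024: Sat/Wed  2025: Sun/Fri  2026: Mon/Sat  2027: Tue/Sun
Both conditions hold in: 1984, 2012 — 2.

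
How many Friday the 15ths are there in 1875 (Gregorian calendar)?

Check the 15th of each month of 1875: Jan 15: Fri, Feb 15: Mon, Mar 15: Mon, Apr 15: Thu, May 15: Sat, Jun 15: Tue, Jul 15: Thu, Aug 15: Sun, Sep 15: Wed, Oct 15: Fri, Nov 15: Mon, Dec 15: Wed.
Friday occurs in January, October — 2 months.

2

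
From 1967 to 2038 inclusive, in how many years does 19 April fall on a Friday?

10

Track 19 April's weekday year by year (advancing +1, or +2 across a Feb 29):
  1967: Wed  1968: Fri (+2) ✓  1969: Sat (+1)  1970: Sun (+1)  1971: Mon (+1)
  1972: Wed (+2)  1973: Thu (+1)  1974: Fri (+1) ✓  1975: Sat (+1)  1976: Mon (+2)
  1977: Tue (+1)  1978: Wed (+1)  1979: Thu (+1)  1980: Sat (+2)  … (44 more years) …
  2025: Sat (+1)  2026: Sun (+1)  2027: Mon (+1)  2028: Wed (+2)  2029: Thu (+1)
  2030: Fri (+1) ✓  2031: Sat (+1)  2032: Mon (+2)  2033: Tue (+1)  2034: Wed (+1)
  2035: Thu (+1)  2036: Sat (+2)  2037: Sun (+1)  2038: Mon (+1)
Friday years: 1968, 1974, 1985, 1991, 1996, 2002, 2013, 2019, 2024, 2030 — 10 in total.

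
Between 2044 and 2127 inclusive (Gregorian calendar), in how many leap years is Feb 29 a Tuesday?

3

Leap years in 2044–2127: 20 of them.
Feb 29 weekday advances by 5 (mod 7) from one leap year to the next four years later (or differs when a century non-leap intervenes).
Leap-day weekdays: 2044:Mon 2048:Sat 2052:Thu 2056:Tue✓ 2060:Sun 2064:Fri 2068:Wed 2072:Mon 2076:Sat 2080:Thu 2084:Tue✓ 2088:Sun 2092:Fri 2096:Wed 2104:Fri 2108:Wed 2112:Mon 2116:Sat 2120:Thu 2124:Tue✓
Tuesday: 2056, 2084, 2124 → 3.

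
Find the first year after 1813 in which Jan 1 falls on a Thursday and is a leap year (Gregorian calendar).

1824

Jan 1 advances by 2 weekdays after a leap year and by 1 after a common year.
1813: Jan 1 is Friday.
1814: Saturday
1815: Sunday
1816: Monday (leap)
1817: Wednesday
1818: Thursday
1819: Friday
1820: Saturday (leap)
1821: Monday
1822: Tuesday
1823: Wednesday
1824: Thursday (leap)
1824 begins on a Thursday and is a leap year.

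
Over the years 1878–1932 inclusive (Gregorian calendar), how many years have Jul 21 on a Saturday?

8

Track Jul 21's weekday year by year (advancing +1, or +2 across a Feb 29):
  1878: Sun  1879: Mon (+1)  1880: Wed (+2)  1881: Thu (+1)  1882: Fri (+1)
  1883: Sat (+1) ✓  1884: Mon (+2)  1885: Tue (+1)  1886: Wed (+1)  1887: Thu (+1)
  1888: Sat (+2) ✓  1889: Sun (+1)  1890: Mon (+1)  1891: Tue (+1)  … (27 more years) …
  1919: Mon (+1)  1920: Wed (+2)  1921: Thu (+1)  1922: Fri (+1)  1923: Sat (+1) ✓
  1924: Mon (+2)  1925: Tue (+1)  1926: Wed (+1)  1927: Thu (+1)  1928: Sat (+2) ✓
  1929: Sun (+1)  1930: Mon (+1)  1931: Tue (+1)  1932: Thu (+2)
Saturday years: 1883, 1888, 1894, 1900, 1906, 1917, 1923, 1928 — 8 in total.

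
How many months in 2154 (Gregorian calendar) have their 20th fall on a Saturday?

Check the 20th of each month of 2154: Jan 20: Sun, Feb 20: Wed, Mar 20: Wed, Apr 20: Sat, May 20: Mon, Jun 20: Thu, Jul 20: Sat, Aug 20: Tue, Sep 20: Fri, Oct 20: Sun, Nov 20: Wed, Dec 20: Fri.
Saturday occurs in April, July — 2 months.

2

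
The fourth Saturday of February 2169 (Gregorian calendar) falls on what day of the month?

February 1, 2169 is a Wednesday, so the first Saturday is the 4th.
The fourth Saturday is 4 + 21 = 25.

25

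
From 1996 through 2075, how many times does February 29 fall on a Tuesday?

Leap years in 1996–2075: 20 of them.
Feb 29 weekday advances by 5 (mod 7) from one leap year to the next four years later (or differs when a century non-leap intervenes).
Leap-day weekdays: 1996:Thu 2000:Tue✓ 2004:Sun 2008:Fri 2012:Wed 2016:Mon 2020:Sat 2024:Thu 2028:Tue✓ 2032:Sun 2036:Fri 2040:Wed 2044:Mon 2048:Sat 2052:Thu 2056:Tue✓ 2060:Sun 2064:Fri 2068:Wed 2072:Mon
Tuesday: 2000, 2028, 2056 → 3.

3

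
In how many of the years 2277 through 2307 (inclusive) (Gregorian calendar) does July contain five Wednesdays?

13

July has 31 days; it has five Wednesdays when Wednesday falls among the first (month-length − 28) days — i.e. when July 1 is one of Wednesday/Tuesday/Monday.
July 1 by year: 2277:Sun 2278:Mon✓ 2279:Tue✓ 2280:Thu 2281:Fri 2282:Sat 2283:Sun 2284:Tue✓ 2285:Wed✓ 2286:Thu 2287:Fri 2288:Sun 2289:Mon✓ 2290:Tue✓ 2291:Wed✓ 2292:Fri 2293:Sat 2294:Sun 2295:Mon✓ 2296:Wed✓ 2297:Thu 2298:Fri 2299:Sat 2300:Sun 2301:Mon✓ 2302:Tue✓ 2303:Wed✓ 2304:Fri 2305:Sat 2306:Sun 2307:Mon✓
Years with five Wednesdays: 2278, 2279, 2284, 2285, 2289, 2290, 2291, 2295, 2296, 2301, 2302, 2303, 2307 → 13.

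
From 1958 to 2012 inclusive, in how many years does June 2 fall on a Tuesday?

8

Track June 2's weekday year by year (advancing +1, or +2 across a Feb 29):
  1958: Mon  1959: Tue (+1) ✓  1960: Thu (+2)  1961: Fri (+1)  1962: Sat (+1)
  1963: Sun (+1)  1964: Tue (+2) ✓  1965: Wed (+1)  1966: Thu (+1)  1967: Fri (+1)
  1968: Sun (+2)  1969: Mon (+1)  1970: Tue (+1) ✓  1971: Wed (+1)  … (27 more years) …
  1999: Wed (+1)  2000: Fri (+2)  2001: Sat (+1)  2002: Sun (+1)  2003: Mon (+1)
  2004: Wed (+2)  2005: Thu (+1)  2006: Fri (+1)  2007: Sat (+1)  2008: Mon (+2)
  2009: Tue (+1) ✓  2010: Wed (+1)  2011: Thu (+1)  2012: Sat (+2)
Tuesday years: 1959, 1964, 1970, 1981, 1987, 1992, 1998, 2009 — 8 in total.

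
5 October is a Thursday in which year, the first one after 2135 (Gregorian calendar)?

2141

From one year to the next, a fixed date's weekday advances by 1, or by 2 when a Feb 29 lies between the two dates.
2135: October 5 is Wednesday.
2136: Friday (+2)
2137: Saturday (+1)
2138: Sunday (+1)
2139: Monday (+1)
2140: Wednesday (+2)
2141: Thursday (+1)
5 October falls on a Thursday in 2141.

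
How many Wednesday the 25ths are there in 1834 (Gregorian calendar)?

Check the 25th of each month of 1834: Jan 25: Sat, Feb 25: Tue, Mar 25: Tue, Apr 25: Fri, May 25: Sun, Jun 25: Wed, Jul 25: Fri, Aug 25: Mon, Sep 25: Thu, Oct 25: Sat, Nov 25: Tue, Dec 25: Thu.
Wednesday occurs in June — 1 month.

1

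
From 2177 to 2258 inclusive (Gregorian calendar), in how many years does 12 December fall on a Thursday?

11

Track 12 December's weekday year by year (advancing +1, or +2 across a Feb 29):
  2177: Fri  2178: Sat (+1)  2179: Sun (+1)  2180: Tue (+2)  2181: Wed (+1)
  2182: Thu (+1) ✓  2183: Fri (+1)  2184: Sun (+2)  2185: Mon (+1)  2186: Tue (+1)
  2187: Wed (+1)  2188: Fri (+2)  2189: Sat (+1)  2190: Sun (+1)  … (54 more years) …
  2245: Fri (+1)  2246: Sat (+1)  2247: Sun (+1)  2248: Tue (+2)  2249: Wed (+1)
  2250: Thu (+1) ✓  2251: Fri (+1)  2252: Sun (+2)  2253: Mon (+1)  2254: Tue (+1)
  2255: Wed (+1)  2256: Fri (+2)  2257: Sat (+1)  2258: Sun (+1)
Thursday years: 2182, 2193, 2199, 2205, 2211, 2216, 2222, 2233, 2239, 2244, 2250 — 11 in total.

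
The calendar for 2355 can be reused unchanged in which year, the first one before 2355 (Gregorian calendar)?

Two years share a calendar iff Jan 1 falls on the same weekday and both are leap or both are common. 2355: Jan 1 is Saturday, common year.
2354: Jan 1 Friday, common
2353: Jan 1 Thursday, common
2352: Jan 1 Tuesday, leap
2351: Jan 1 Monday, common
2350: Jan 1 Sunday, common
2349: Jan 1 Saturday, common
2349 matches on both conditions.

2349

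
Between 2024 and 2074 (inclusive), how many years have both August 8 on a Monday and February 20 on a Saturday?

Check each year's weekday for August 8 and February 20:
  2024: Thu/Tue  2025: Fri/Thu  2026: Sat/Fri  2027: Sun/Sat  2028: Tue/Sun  2029: Wed/Tue  2030: Thu/Wed  2031: Fri/Thu  2032: Sun/Fri  2033: Mon/Sun  2034: Tue/Mon  2035: Wed/Tue  2036: Fri/Wed  2037: Sat/Fri  …(23 more)…  2061: Mon/Sun  2062: Tue/Mon  2063: Wed/Tue  2064: Fri/Wed  2065: Sat/Fri  2066: Sun/Sat  2067: Mon/Sun  2068: Wed/Mon  2069: Thu/Wed  2070: Fri/Thu  2071: Sat/Fri  2072: Mon/Sat ✓  2073: Tue/Mon  2074: Wed/Tue
Both conditions hold in: 2044, 2072 — 2.

2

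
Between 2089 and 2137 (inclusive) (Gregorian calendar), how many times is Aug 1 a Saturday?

Track Aug 1's weekday year by year (advancing +1, or +2 across a Feb 29):
  2089: Mon  2090: Tue (+1)  2091: Wed (+1)  2092: Fri (+2)  2093: Sat (+1) ✓
  2094: Sun (+1)  2095: Mon (+1)  2096: Wed (+2)  2097: Thu (+1)  2098: Fri (+1)
  2099: Sat (+1) ✓  2100: Sun (+1)  2101: Mon (+1)  2102: Tue (+1)  … (21 more years) …
  2124: Tue (+2)  2125: Wed (+1)  2126: Thu (+1)  2127: Fri (+1)  2128: Sun (+2)
  2129: Mon (+1)  2130: Tue (+1)  2131: Wed (+1)  2132: Fri (+2)  2133: Sat (+1) ✓
  2134: Sun (+1)  2135: Mon (+1)  2136: Wed (+2)  2137: Thu (+1)
Saturday years: 2093, 2099, 2105, 2111, 2116, 2122, 2133 — 7 in total.

7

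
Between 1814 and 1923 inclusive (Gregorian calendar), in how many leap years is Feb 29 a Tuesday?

Leap years in 1814–1923: 26 of them.
Feb 29 weekday advances by 5 (mod 7) from one leap year to the next four years later (or differs when a century non-leap intervenes).
Leap-day weekdays: 1816:Thu 1820:Tue✓ 1824:Sun 1828:Fri 1832:Wed 1836:Mon 1840:Sat 1844:Thu 1848:Tue✓ 1852:Sun 1856:Fri 1860:Wed 1864:Mon 1868:Sat 1872:Thu 1876:Tue✓ 1880:Sun 1884:Fri 1888:Wed 1892:Mon 1896:Sat 1904:Mon 1908:Sat 1912:Thu 1916:Tue✓ 1920:Sun
Tuesday: 1820, 1848, 1876, 1916 → 4.

4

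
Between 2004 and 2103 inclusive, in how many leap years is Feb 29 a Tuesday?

Leap years in 2004–2103: 24 of them.
Feb 29 weekday advances by 5 (mod 7) from one leap year to the next four years later (or differs when a century non-leap intervenes).
Leap-day weekdays: 2004:Sun 2008:Fri 2012:Wed 2016:Mon 2020:Sat 2024:Thu 2028:Tue✓ 2032:Sun 2036:Fri 2040:Wed 2044:Mon 2048:Sat 2052:Thu 2056:Tue✓ 2060:Sun 2064:Fri 2068:Wed 2072:Mon 2076:Sat 2080:Thu 2084:Tue✓ 2088:Sun 2092:Fri 2096:Wed
Tuesday: 2028, 2056, 2084 → 3.

3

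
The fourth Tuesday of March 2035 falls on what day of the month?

27

March 1, 2035 is a Thursday, so the first Tuesday is the 6th.
The fourth Tuesday is 6 + 21 = 27.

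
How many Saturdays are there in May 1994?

4

May 1994 has 31 days and begins on Sunday.
The first Saturday is May 7.
Saturdays fall on 7, 14, 21, 28 — that's 4.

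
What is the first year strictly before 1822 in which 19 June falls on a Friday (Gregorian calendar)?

1818

From one year to the next, a fixed date's weekday advances by 1, or by 2 when a Feb 29 lies between the two dates.
1822: June 19 is Wednesday.
1821: Tuesday (−1)
1820: Monday (−1)
1819: Saturday (−2)
1818: Friday (−1)
19 June falls on a Friday in 1818.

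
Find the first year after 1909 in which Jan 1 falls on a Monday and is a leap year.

1912

Jan 1 advances by 2 weekdays after a leap year and by 1 after a common year.
1909: Jan 1 is Friday.
1910: Saturday
1911: Sunday
1912: Monday (leap)
1912 begins on a Monday and is a leap year.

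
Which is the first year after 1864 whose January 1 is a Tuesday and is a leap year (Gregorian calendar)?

Jan 1 advances by 2 weekdays after a leap year and by 1 after a common year.
1864: Jan 1 is Friday (leap).
1865: Sunday
1866: Monday
1867: Tuesday
1868: Wednesday (leap)
1869: Friday
1870: Saturday
1871: Sunday
1872: Monday (leap)
1873: Wednesday
1874: Thursday
1875: Friday
1876: Saturday (leap)
1877: Monday
1878: Tuesday
1879: Wednesday
1880: Thursday (leap)
1881: Saturday
1882: Sunday
1883: Monday
1884: Tuesday (leap)
1884 begins on a Tuesday and is a leap year.

1884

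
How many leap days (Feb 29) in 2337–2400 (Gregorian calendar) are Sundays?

2

Leap years in 2337–2400: 16 of them.
Feb 29 weekday advances by 5 (mod 7) from one leap year to the next four years later (or differs when a century non-leap intervenes).
Leap-day weekdays: 2340:Thu 2344:Tue 2348:Sun✓ 2352:Fri 2356:Wed 2360:Mon 2364:Sat 2368:Thu 2372:Tue 2376:Sun✓ 2380:Fri 2384:Wed 2388:Mon 2392:Sat 2396:Thu 2400:Tue
Sunday: 2348, 2376 → 2.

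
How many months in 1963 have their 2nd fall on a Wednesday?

Check the 2nd of each month of 1963: Jan 2: Wed, Feb 2: Sat, Mar 2: Sat, Apr 2: Tue, May 2: Thu, Jun 2: Sun, Jul 2: Tue, Aug 2: Fri, Sep 2: Mon, Oct 2: Wed, Nov 2: Sat, Dec 2: Mon.
Wednesday occurs in January, October — 2 months.

2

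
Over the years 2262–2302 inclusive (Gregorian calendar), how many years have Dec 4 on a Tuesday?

Track Dec 4's weekday year by year (advancing +1, or +2 across a Feb 29):
  2262: Thu  2263: Fri (+1)  2264: Sun (+2)  2265: Mon (+1)  2266: Tue (+1) ✓
  2267: Wed (+1)  2268: Fri (+2)  2269: Sat (+1)  2270: Sun (+1)  2271: Mon (+1)
  2272: Wed (+2)  2273: Thu (+1)  2274: Fri (+1)  2275: Sat (+1)  … (13 more years) …
  2289: Wed (+1)  2290: Thu (+1)  2291: Fri (+1)  2292: Sun (+2)  2293: Mon (+1)
  2294: Tue (+1) ✓  2295: Wed (+1)  2296: Fri (+2)  2297: Sat (+1)  2298: Sun (+1)
  2299: Mon (+1)  2300: Tue (+1) ✓  2301: Wed (+1)  2302: Thu (+1)
Tuesday years: 2266, 2277, 2283, 2288, 2294, 2300 — 6 in total.

6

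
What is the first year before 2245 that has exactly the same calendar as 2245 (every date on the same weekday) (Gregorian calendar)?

2234

Two years share a calendar iff Jan 1 falls on the same weekday and both are leap or both are common. 2245: Jan 1 is Wednesday, common year.
2244: Jan 1 Monday, leap
2243: Jan 1 Sunday, common
2242: Jan 1 Saturday, common
2241: Jan 1 Friday, common
2240: Jan 1 Wednesday, leap
2239: Jan 1 Tuesday, common
2238: Jan 1 Monday, common
2237: Jan 1 Sunday, common
2236: Jan 1 Friday, leap
2235: Jan 1 Thursday, common
2234: Jan 1 Wednesday, common
2234 matches on both conditions.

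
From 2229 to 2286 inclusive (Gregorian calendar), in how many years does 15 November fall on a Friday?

Track 15 November's weekday year by year (advancing +1, or +2 across a Feb 29):
  2229: Sun  2230: Mon (+1)  2231: Tue (+1)  2232: Thu (+2)  2233: Fri (+1) ✓
  2234: Sat (+1)  2235: Sun (+1)  2236: Tue (+2)  2237: Wed (+1)  2238: Thu (+1)
  2239: Fri (+1) ✓  2240: Sun (+2)  2241: Mon (+1)  2242: Tue (+1)  … (30 more years) …
  2273: Sat (+1)  2274: Sun (+1)  2275: Mon (+1)  2276: Wed (+2)  2277: Thu (+1)
  2278: Fri (+1) ✓  2279: Sat (+1)  2280: Mon (+2)  2281: Tue (+1)  2282: Wed (+1)
  2283: Thu (+1)  2284: Sat (+2)  2285: Sun (+1)  2286: Mon (+1)
Friday years: 2233, 2239, 2244, 2250, 2261, 2267, 2272, 2278 — 8 in total.

8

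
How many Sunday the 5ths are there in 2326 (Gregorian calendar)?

Check the 5th of each month of 2326: Jan 5: Tue, Feb 5: Fri, Mar 5: Fri, Apr 5: Mon, May 5: Wed, Jun 5: Sat, Jul 5: Mon, Aug 5: Thu, Sep 5: Sun, Oct 5: Tue, Nov 5: Fri, Dec 5: Sun.
Sunday occurs in September, December — 2 months.

2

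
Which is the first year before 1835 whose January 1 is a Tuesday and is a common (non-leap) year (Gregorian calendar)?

1833

Jan 1 advances by 2 weekdays after a leap year and by 1 after a common year.
1835: Jan 1 is Thursday.
1834: Wednesday
1833: Tuesday
1833 begins on a Tuesday and is a common year.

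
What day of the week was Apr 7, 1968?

January 1, 1968 is a Monday.
April 7 is day 98 of the year, i.e. 97 days after Jan 1.
97 mod 7 = 6, so advance 6 weekdays from Monday: Sunday.

Sunday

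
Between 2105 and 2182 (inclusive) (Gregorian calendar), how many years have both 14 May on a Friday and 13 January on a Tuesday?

2

Check each year's weekday for 14 May and 13 January:
  2105: Thu/Tue  2106: Fri/Wed  2107: Sat/Thu  2108: Mon/Fri  2109: Tue/Sun  2110: Wed/Mon  2111: Thu/Tue  2112: Sat/Wed  2113: Sun/Fri  2114: Mon/Sat  2115: Tue/Sun  2116: Thu/Mon  2117: Fri/Wed  2118: Sat/Thu  …(50 more)…  2169: Sun/Fri  2170: Mon/Sat  2171: Tue/Sun  2172: Thu/Mon  2173: Fri/Wed  2174: Sat/Thu  2175: Sun/Fri  2176: Tue/Sat  2177: Wed/Mon  2178: Thu/Tue  2179: Fri/Wed  2180: Sun/Thu  2181: Mon/Sat  2182: Tue/Sun
Both conditions hold in: 2128, 2156 — 2.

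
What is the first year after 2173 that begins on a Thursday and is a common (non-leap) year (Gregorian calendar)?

2178

Jan 1 advances by 2 weekdays after a leap year and by 1 after a common year.
2173: Jan 1 is Friday.
2174: Saturday
2175: Sunday
2176: Monday (leap)
2177: Wednesday
2178: Thursday
2178 begins on a Thursday and is a common year.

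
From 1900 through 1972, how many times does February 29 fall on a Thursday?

Leap years in 1900–1972: 18 of them.
Feb 29 weekday advances by 5 (mod 7) from one leap year to the next four years later (or differs when a century non-leap intervenes).
Leap-day weekdays: 1904:Mon 1908:Sat 1912:Thu✓ 1916:Tue 1920:Sun 1924:Fri 1928:Wed 1932:Mon 1936:Sat 1940:Thu✓ 1944:Tue 1948:Sun 1952:Fri 1956:Wed 1960:Mon 1964:Sat 1968:Thu✓ 1972:Tue
Thursday: 1912, 1940, 1968 → 3.

3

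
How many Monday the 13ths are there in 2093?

2

Check the 13th of each month of 2093: Jan 13: Tue, Feb 13: Fri, Mar 13: Fri, Apr 13: Mon, May 13: Wed, Jun 13: Sat, Jul 13: Mon, Aug 13: Thu, Sep 13: Sun, Oct 13: Tue, Nov 13: Fri, Dec 13: Sun.
Monday occurs in April, July — 2 months.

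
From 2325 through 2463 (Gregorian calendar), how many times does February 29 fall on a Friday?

4

Leap years in 2325–2463: 34 of them.
Feb 29 weekday advances by 5 (mod 7) from one leap year to the next four years later (or differs when a century non-leap intervenes).
Leap-day weekdays: 2328:Wed 2332:Mon 2336:Sat 2340:Thu 2344:Tue 2348:Sun 2352:Fri✓ 2356:Wed 2360:Mon 2364:Sat 2368:Thu 2372:Tue 2376:Sun …(8 more)… 2412:Wed 2416:Mon 2420:Sat 2424:Thu 2428:Tue 2432:Sun 2436:Fri✓ 2440:Wed 2444:Mon 2448:Sat 2452:Thu 2456:Tue 2460:Sun
Friday: 2352, 2380, 2408, 2436 → 4.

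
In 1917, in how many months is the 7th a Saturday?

Check the 7th of each month of 1917: Jan 7: Sun, Feb 7: Wed, Mar 7: Wed, Apr 7: Sat, May 7: Mon, Jun 7: Thu, Jul 7: Sat, Aug 7: Tue, Sep 7: Fri, Oct 7: Sun, Nov 7: Wed, Dec 7: Fri.
Saturday occurs in April, July — 2 months.

2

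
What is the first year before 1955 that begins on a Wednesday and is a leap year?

Jan 1 advances by 2 weekdays after a leap year and by 1 after a common year.
1955: Jan 1 is Saturday.
1954: Friday
1953: Thursday
1952: Tuesday (leap)
1951: Monday
1950: Sunday
1949: Saturday
1948: Thursday (leap)
1947: Wednesday
1946: Tuesday
1945: Monday
1944: Saturday (leap)
1943: Friday
1942: Thursday
1941: Wednesday
1940: Monday (leap)
1939: Sunday
1938: Saturday
1937: Friday
1936: Wednesday (leap)
1936 begins on a Wednesday and is a leap year.

1936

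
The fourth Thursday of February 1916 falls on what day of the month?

February 1, 1916 is a Tuesday, so the first Thursday is the 3rd.
The fourth Thursday is 3 + 21 = 24.

24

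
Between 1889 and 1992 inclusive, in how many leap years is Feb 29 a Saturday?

Leap years in 1889–1992: 25 of them.
Feb 29 weekday advances by 5 (mod 7) from one leap year to the next four years later (or differs when a century non-leap intervenes).
Leap-day weekdays: 1892:Mon 1896:Sat✓ 1904:Mon 1908:Sat✓ 1912:Thu 1916:Tue 1920:Sun 1924:Fri 1928:Wed 1932:Mon 1936:Sat✓ 1940:Thu 1944:Tue 1948:Sun 1952:Fri 1956:Wed 1960:Mon 1964:Sat✓ 1968:Thu 1972:Tue 1976:Sun 1980:Fri 1984:Wed 1988:Mon 1992:Sat✓
Saturday: 1896, 1908, 1936, 1964, 1992 → 5.

5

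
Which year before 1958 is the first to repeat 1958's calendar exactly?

Two years share a calendar iff Jan 1 falls on the same weekday and both are leap or both are common. 1958: Jan 1 is Wednesday, common year.
1957: Jan 1 Tuesday, common
1956: Jan 1 Sunday, leap
1955: Jan 1 Saturday, common
1954: Jan 1 Friday, common
1953: Jan 1 Thursday, common
1952: Jan 1 Tuesday, leap
1951: Jan 1 Monday, common
1950: Jan 1 Sunday, common
1949: Jan 1 Saturday, common
1948: Jan 1 Thursday, leap
1947: Jan 1 Wednesday, common
1947 matches on both conditions.

1947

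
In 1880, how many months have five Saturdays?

4

A month of length L has five Saturdays iff its first Saturday is on day ≤ L−28 (so day 1–3 in a 31-day month, 1–2 in a 30-day month, day 1 in a leap February).
Checking each month of 1880: Jan starts Thu (31d) ✓; Feb starts Sun (29d); Mar starts Mon (31d); Apr starts Thu (30d); May starts Sat (31d) ✓; Jun starts Tue (30d); Jul starts Thu (31d) ✓; Aug starts Sun (31d); Sep starts Wed (30d); Oct starts Fri (31d) ✓; Nov starts Mon (30d); Dec starts Wed (31d).
Five-Saturday months: January, May, July, October → 4.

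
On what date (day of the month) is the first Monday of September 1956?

September 1, 1956 is a Saturday, so the first Monday is the 3rd.
The first Monday is 3 + 0 = 3.

3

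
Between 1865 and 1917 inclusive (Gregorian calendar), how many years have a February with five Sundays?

February has 28 days (29 in leap years); it has five Sundays when Sunday falls among the first (month-length − 28) days — i.e. when February 1 is Sunday in a leap year (never in a common year).
February 1 by year: 1865:Wed 1866:Thu 1867:Fri 1868:Sat 1869:Mon 1870:Tue 1871:Wed 1872:Thu 1873:Sat 1874:Sun 1875:Mon 1876:Tue 1877:Thu 1878:Fri 1879:Sat …(23 more)… 1903:Sun 1904:Mon 1905:Wed 1906:Thu 1907:Fri 1908:Sat 1909:Mon 1910:Tue 1911:Wed 1912:Thu 1913:Sat 1914:Sun 1915:Mon 1916:Tue 1917:Thu
Years with five Sundays: 1880 → 1.

1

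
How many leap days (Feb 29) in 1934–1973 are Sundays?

Leap years in 1934–1973: 10 of them.
Feb 29 weekday advances by 5 (mod 7) from one leap year to the next four years later (or differs when a century non-leap intervenes).
Leap-day weekdays: 1936:Sat 1940:Thu 1944:Tue 1948:Sun✓ 1952:Fri 1956:Wed 1960:Mon 1964:Sat 1968:Thu 1972:Tue
Sunday: 1948 → 1.

1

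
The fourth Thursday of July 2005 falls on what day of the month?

28

July 1, 2005 is a Friday, so the first Thursday is the 7th.
The fourth Thursday is 7 + 21 = 28.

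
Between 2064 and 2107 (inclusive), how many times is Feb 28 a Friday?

Track Feb 28's weekday year by year (advancing +1, or +2 across a Feb 29):
  2064: Thu  2065: Sat (+2)  2066: Sun (+1)  2067: Mon (+1)  2068: Tue (+1)
  2069: Thu (+2)  2070: Fri (+1) ✓  2071: Sat (+1)  2072: Sun (+1)  2073: Tue (+2)
  2074: Wed (+1)  2075: Thu (+1)  2076: Fri (+1) ✓  2077: Sun (+2)  … (16 more years) …
  2094: Sun (+1)  2095: Mon (+1)  2096: Tue (+1)  2097: Thu (+2)  2098: Fri (+1) ✓
  2099: Sat (+1)  2100: Sun (+1)  2101: Mon (+1)  2102: Tue (+1)  2103: Wed (+1)
  2104: Thu (+1)  2105: Sat (+2)  2106: Sun (+1)  2107: Mon (+1)
Friday years: 2070, 2076, 2081, 2087, 2098 — 5 in total.

5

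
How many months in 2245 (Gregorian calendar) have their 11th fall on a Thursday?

Check the 11th of each month of 2245: Jan 11: Sat, Feb 11: Tue, Mar 11: Tue, Apr 11: Fri, May 11: Sun, Jun 11: Wed, Jul 11: Fri, Aug 11: Mon, Sep 11: Thu, Oct 11: Sat, Nov 11: Tue, Dec 11: Thu.
Thursday occurs in September, December — 2 months.

2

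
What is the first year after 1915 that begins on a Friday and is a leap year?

1932

Jan 1 advances by 2 weekdays after a leap year and by 1 after a common year.
1915: Jan 1 is Friday.
1916: Saturday (leap)
1917: Monday
1918: Tuesday
1919: Wednesday
1920: Thursday (leap)
1921: Saturday
1922: Sunday
1923: Monday
1924: Tuesday (leap)
1925: Thursday
1926: Friday
1927: Saturday
1928: Sunday (leap)
1929: Tuesday
1930: Wednesday
1931: Thursday
1932: Friday (leap)
1932 begins on a Friday and is a leap year.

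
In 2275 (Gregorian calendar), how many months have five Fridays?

5

A month of length L has five Fridays iff its first Friday is on day ≤ L−28 (so day 1–3 in a 31-day month, 1–2 in a 30-day month, day 1 in a leap February).
Checking each month of 2275: Jan starts Fri (31d) ✓; Feb starts Mon (28d); Mar starts Mon (31d); Apr starts Thu (30d) ✓; May starts Sat (31d); Jun starts Tue (30d); Jul starts Thu (31d) ✓; Aug starts Sun (31d); Sep starts Wed (30d); Oct starts Fri (31d) ✓; Nov starts Mon (30d); Dec starts Wed (31d) ✓.
Five-Friday months: January, April, July, October, December → 5.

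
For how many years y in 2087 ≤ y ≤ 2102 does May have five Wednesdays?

May has 31 days; it has five Wednesdays when Wednesday falls among the first (month-length − 28) days — i.e. when May 1 is one of Wednesday/Tuesday/Monday.
May 1 by year: 2087:Thu 2088:Sat 2089:Sun 2090:Mon✓ 2091:Tue✓ 2092:Thu 2093:Fri 2094:Sat 2095:Sun 2096:Tue✓ 2097:Wed✓ 2098:Thu 2099:Fri 2100:Sat 2101:Sun 2102:Mon✓
Years with five Wednesdays: 2090, 2091, 2096, 2097, 2102 → 5.

5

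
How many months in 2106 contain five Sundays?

4

A month of length L has five Sundays iff its first Sunday is on day ≤ L−28 (so day 1–3 in a 31-day month, 1–2 in a 30-day month, day 1 in a leap February).
Checking each month of 2106: Jan starts Fri (31d) ✓; Feb starts Mon (28d); Mar starts Mon (31d); Apr starts Thu (30d); May starts Sat (31d) ✓; Jun starts Tue (30d); Jul starts Thu (31d); Aug starts Sun (31d) ✓; Sep starts Wed (30d); Oct starts Fri (31d) ✓; Nov starts Mon (30d); Dec starts Wed (31d).
Five-Sunday months: January, May, August, October → 4.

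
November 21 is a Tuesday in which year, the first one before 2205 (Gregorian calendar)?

2197

From one year to the next, a fixed date's weekday advances by 1, or by 2 when a Feb 29 lies between the two dates.
2205: November 21 is Thursday.
2204: Wednesday (−1)
2203: Monday (−2)
2202: Sunday (−1)
2201: Saturday (−1)
2200: Friday (−1)
2199: Thursday (−1)
2198: Wednesday (−1)
2197: Tuesday (−1)
November 21 falls on a Tuesday in 2197.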